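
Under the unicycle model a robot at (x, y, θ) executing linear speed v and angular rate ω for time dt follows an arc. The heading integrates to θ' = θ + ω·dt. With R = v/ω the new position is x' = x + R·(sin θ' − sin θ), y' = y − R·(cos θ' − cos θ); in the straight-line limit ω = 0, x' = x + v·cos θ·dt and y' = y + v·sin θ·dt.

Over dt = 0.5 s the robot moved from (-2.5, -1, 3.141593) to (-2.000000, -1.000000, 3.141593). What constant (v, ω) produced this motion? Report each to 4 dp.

Δθ = 3.141593 − 3.141593 = 0.000000
ω = Δθ/dt = 0.000000/0.5 = 0.0000
ω = 0 → v = (Δx·cos θ + Δy·sin θ)/dt = -1.0000

v = -1.0000, ω = 0.0000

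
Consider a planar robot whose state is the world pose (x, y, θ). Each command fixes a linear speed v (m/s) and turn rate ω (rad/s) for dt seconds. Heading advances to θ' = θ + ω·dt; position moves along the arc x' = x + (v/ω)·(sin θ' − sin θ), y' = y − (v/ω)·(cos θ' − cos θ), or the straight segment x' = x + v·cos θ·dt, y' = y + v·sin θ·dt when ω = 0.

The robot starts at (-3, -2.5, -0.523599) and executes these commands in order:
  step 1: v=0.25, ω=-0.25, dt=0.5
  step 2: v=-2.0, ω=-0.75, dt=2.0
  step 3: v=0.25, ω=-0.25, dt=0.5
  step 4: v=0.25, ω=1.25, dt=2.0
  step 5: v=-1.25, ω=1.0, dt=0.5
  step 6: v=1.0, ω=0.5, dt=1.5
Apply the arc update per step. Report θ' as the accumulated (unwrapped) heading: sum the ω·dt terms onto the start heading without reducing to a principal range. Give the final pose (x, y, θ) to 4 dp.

step 1: θ'=-0.6486 (R=-1.0000) → pose (-2.8959, -2.5691, -0.6486)
step 2: θ'=-2.1486 (R=2.6667) → pose (-3.5188, 1.0125, -2.1486)
step 3: θ'=-2.2736 (R=-1.0000) → pose (-3.5935, 0.9124, -2.2736)
step 4: θ'=0.2264 (R=0.2000) → pose (-3.3960, 0.5882, 0.2264)
step 5: θ'=0.7264 (R=-1.2500) → pose (-3.9456, 0.3046, 0.7264)
step 6: θ'=1.4764 (R=2.0000) → pose (-3.2829, 1.6112, 1.4764)

(-3.2829, 1.6112, 1.4764)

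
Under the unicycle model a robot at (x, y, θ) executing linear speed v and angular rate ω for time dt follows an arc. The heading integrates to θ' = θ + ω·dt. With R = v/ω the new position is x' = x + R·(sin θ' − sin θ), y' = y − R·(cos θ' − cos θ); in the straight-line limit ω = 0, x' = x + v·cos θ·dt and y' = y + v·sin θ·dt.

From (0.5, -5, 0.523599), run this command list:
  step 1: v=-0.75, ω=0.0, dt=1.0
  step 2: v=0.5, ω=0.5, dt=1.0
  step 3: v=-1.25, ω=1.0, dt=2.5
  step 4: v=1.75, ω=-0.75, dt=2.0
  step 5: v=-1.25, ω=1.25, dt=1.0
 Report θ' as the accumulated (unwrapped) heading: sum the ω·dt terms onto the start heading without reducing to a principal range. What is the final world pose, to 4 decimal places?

step 1: θ'=0.5236 (straight) → pose (-0.1495, -5.3750, 0.5236)
step 2: θ'=1.0236 (R=1.0000) → pose (0.2045, -5.0293, 1.0236)
step 3: θ'=3.5236 (R=-1.2500) → pose (1.7379, -6.8395, 3.5236)
step 4: θ'=2.0236 (R=-2.3333) → pose (-1.2301, -5.6952, 2.0236)
step 5: θ'=3.2736 (R=-1.0000) → pose (-0.1992, -6.2490, 3.2736)

(-0.1992, -6.2490, 3.2736)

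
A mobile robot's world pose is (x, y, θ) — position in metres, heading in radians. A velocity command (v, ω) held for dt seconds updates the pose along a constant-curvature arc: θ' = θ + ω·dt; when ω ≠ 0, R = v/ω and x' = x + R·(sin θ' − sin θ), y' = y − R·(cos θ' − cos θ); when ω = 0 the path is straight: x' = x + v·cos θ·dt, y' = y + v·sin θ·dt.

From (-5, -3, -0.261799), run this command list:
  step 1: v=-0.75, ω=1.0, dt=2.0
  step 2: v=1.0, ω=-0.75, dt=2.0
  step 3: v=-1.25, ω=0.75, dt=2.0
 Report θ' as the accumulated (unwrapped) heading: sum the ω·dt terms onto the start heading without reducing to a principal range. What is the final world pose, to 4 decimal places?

(-6.1837, -4.2289, 1.7382)

step 1: θ'=1.7382 (R=-0.7500) → pose (-5.9336, -3.8494, 1.7382)
step 2: θ'=0.2382 (R=-1.3333) → pose (-4.9335, -2.3316, 0.2382)
step 3: θ'=1.7382 (R=-1.6667) → pose (-6.1837, -4.2289, 1.7382)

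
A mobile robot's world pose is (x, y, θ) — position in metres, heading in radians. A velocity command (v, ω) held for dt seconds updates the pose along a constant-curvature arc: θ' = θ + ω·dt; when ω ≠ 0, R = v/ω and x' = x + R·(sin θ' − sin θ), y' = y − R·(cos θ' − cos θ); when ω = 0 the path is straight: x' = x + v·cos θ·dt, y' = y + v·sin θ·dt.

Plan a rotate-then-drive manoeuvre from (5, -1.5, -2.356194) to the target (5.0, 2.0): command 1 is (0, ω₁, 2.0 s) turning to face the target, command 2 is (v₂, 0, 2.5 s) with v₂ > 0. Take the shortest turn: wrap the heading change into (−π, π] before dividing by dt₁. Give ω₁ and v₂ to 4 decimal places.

heading to target = atan2(2−-1.5, 5−5) = 1.5708
Δθ = wrap(1.5708 − -2.3562) = -2.3562; ω₁ = Δθ/dt₁ = -1.1781
distance = √((5−5)² + (2−-1.5)²) = 3.5000; v₂ = distance/dt₂ = 1.4000

ω₁ = -1.1781, v₂ = 1.4000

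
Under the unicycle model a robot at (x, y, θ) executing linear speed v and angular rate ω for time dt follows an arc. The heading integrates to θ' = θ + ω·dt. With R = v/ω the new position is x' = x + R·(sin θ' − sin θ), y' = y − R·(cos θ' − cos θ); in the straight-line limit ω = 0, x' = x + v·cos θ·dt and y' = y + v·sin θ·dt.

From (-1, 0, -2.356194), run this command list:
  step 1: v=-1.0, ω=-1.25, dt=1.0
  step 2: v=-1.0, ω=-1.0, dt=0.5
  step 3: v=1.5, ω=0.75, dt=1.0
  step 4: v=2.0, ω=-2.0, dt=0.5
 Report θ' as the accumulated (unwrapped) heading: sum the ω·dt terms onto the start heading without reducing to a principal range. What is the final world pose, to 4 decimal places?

step 1: θ'=-3.6062 (R=0.8000) → pose (-0.0759, 0.1495, -3.6062)
step 2: θ'=-4.1062 (R=1.0000) → pose (0.2979, -0.1747, -4.1062)
step 3: θ'=-3.3562 (R=2.0000) → pose (-0.9198, 0.6399, -3.3562)
step 4: θ'=-4.3562 (R=-1.0000) → pose (-1.6441, 1.2682, -4.3562)

(-1.6441, 1.2682, -4.3562)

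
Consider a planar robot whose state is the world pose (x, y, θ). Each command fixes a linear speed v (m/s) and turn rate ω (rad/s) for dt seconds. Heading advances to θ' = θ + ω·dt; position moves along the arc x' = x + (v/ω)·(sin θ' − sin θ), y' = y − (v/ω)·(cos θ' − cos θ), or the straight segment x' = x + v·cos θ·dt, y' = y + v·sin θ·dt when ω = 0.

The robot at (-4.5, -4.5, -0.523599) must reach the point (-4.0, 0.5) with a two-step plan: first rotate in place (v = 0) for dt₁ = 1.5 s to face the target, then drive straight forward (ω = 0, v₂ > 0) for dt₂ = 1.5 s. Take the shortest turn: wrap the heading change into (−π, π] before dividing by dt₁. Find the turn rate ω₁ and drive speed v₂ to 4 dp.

heading to target = atan2(0.5−-4.5, -4−-4.5) = 1.4711
Δθ = wrap(1.4711 − -0.5236) = 1.9947; ω₁ = Δθ/dt₁ = 1.3298
distance = √((-4−-4.5)² + (0.5−-4.5)²) = 5.0249; v₂ = distance/dt₂ = 3.3500

ω₁ = 1.3298, v₂ = 3.3500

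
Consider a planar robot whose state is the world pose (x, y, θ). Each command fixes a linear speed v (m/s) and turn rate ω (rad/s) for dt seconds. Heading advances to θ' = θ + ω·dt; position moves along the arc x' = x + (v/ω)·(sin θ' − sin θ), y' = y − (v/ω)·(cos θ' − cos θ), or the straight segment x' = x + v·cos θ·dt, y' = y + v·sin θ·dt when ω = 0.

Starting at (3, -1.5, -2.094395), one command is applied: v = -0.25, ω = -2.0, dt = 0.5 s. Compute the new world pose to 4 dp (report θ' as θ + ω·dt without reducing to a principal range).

(3.1024, -1.4376, -3.0944)

θ' = -2.0944 + -2.0·0.5 = -3.0944
R = v/ω = -0.25/-2.0 = 0.1250
x' = 3 + 0.1250·(sin -3.0944 − sin -2.0944) = 3.1024
y' = -1.5 − 0.1250·(cos -3.0944 − cos -2.0944) = -1.4376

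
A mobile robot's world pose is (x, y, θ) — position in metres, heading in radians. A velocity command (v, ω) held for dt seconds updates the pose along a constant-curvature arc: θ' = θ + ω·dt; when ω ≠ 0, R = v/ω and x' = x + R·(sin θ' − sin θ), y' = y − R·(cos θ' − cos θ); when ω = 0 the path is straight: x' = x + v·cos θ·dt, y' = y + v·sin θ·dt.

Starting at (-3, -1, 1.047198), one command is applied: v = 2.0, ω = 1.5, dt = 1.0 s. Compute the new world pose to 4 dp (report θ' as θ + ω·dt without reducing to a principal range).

(-3.4080, 0.7713, 2.5472)

θ' = 1.0472 + 1.5·1.0 = 2.5472
R = v/ω = 2.0/1.5 = 1.3333
x' = -3 + 1.3333·(sin 2.5472 − sin 1.0472) = -3.4080
y' = -1 − 1.3333·(cos 2.5472 − cos 1.0472) = 0.7713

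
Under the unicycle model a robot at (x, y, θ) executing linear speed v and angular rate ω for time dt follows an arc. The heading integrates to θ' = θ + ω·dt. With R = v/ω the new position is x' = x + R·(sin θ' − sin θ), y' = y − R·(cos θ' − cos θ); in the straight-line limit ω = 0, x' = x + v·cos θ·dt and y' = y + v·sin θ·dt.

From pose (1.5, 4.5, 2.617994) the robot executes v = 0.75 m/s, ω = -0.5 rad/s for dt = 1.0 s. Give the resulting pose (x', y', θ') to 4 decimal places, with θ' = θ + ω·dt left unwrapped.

(0.9690, 5.0186, 2.1180)

θ' = 2.6180 + -0.5·1.0 = 2.1180
R = v/ω = 0.75/-0.5 = -1.5000
x' = 1.5 + -1.5000·(sin 2.1180 − sin 2.6180) = 0.9690
y' = 4.5 − -1.5000·(cos 2.1180 − cos 2.6180) = 5.0186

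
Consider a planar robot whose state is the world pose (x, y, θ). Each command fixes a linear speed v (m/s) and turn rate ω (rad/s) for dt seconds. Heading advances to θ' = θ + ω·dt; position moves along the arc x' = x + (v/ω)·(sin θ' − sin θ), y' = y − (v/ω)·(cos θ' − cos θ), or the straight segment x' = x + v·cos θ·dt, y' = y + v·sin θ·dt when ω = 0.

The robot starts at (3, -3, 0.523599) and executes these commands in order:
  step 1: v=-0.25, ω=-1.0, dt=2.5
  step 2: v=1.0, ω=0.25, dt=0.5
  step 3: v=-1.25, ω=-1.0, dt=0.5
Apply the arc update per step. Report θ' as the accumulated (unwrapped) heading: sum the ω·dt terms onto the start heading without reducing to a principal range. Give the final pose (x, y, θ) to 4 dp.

step 1: θ'=-1.9764 (R=0.2500) → pose (2.6453, -2.6849, -1.9764)
step 2: θ'=-1.8514 (R=4.0000) → pose (2.4772, -3.1554, -1.8514)
step 3: θ'=-2.3514 (R=1.2500) → pose (2.7902, -2.6219, -2.3514)

(2.7902, -2.6219, -2.3514)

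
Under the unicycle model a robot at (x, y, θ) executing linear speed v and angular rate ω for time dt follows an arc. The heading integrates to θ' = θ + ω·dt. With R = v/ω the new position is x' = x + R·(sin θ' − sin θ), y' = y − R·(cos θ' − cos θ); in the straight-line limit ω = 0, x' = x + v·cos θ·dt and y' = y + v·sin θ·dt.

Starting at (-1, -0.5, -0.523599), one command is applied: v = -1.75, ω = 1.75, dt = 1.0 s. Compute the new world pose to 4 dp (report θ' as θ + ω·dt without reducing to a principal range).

θ' = -0.5236 + 1.75·1.0 = 1.2264
R = v/ω = -1.75/1.75 = -1.0000
x' = -1 + -1.0000·(sin 1.2264 − sin -0.5236) = -2.4413
y' = -0.5 − -1.0000·(cos 1.2264 − cos -0.5236) = -1.0284

(-2.4413, -1.0284, 1.2264)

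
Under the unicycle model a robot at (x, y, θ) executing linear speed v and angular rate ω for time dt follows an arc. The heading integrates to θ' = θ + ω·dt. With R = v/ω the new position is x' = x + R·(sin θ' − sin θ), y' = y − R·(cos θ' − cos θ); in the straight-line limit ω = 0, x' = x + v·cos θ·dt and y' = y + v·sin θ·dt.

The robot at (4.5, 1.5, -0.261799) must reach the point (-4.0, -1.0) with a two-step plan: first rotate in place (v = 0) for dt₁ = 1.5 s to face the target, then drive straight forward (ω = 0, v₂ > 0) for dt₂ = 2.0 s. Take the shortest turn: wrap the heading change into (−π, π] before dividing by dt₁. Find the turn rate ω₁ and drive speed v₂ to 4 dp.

ω₁ = -1.7292, v₂ = 4.4300

heading to target = atan2(-1−1.5, -4−4.5) = -2.8555
Δθ = wrap(-2.8555 − -0.2618) = -2.5937; ω₁ = Δθ/dt₁ = -1.7292
distance = √((-4−4.5)² + (-1−1.5)²) = 8.8600; v₂ = distance/dt₂ = 4.4300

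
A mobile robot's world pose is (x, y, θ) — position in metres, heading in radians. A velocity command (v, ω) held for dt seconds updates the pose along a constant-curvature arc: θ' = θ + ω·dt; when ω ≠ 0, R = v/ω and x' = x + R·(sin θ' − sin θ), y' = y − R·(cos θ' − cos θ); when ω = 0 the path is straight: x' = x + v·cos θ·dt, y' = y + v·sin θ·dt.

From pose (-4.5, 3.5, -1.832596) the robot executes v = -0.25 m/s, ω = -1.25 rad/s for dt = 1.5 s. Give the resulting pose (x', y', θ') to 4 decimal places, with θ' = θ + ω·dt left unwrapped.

θ' = -1.8326 + -1.25·1.5 = -3.7076
R = v/ω = -0.25/-1.25 = 0.2000
x' = -4.5 + 0.2000·(sin -3.7076 − sin -1.8326) = -4.1996
y' = 3.5 − 0.2000·(cos -3.7076 − cos -1.8326) = 3.6170

(-4.1996, 3.6170, -3.7076)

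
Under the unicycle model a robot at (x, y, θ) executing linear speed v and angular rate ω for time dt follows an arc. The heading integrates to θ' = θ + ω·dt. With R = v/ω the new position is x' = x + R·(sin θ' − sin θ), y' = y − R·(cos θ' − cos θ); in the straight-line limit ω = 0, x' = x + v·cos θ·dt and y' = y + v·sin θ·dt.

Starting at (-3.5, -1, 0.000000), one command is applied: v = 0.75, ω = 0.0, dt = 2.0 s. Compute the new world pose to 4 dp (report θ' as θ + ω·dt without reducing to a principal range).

(-2.0000, -1.0000, 0.0000)

θ' = 0.0000 + 0.0·2.0 = 0.0000
ω = 0 → straight: x' = -3.5 + 0.75·cos(0.0000)·2.0 = -2.0000
y' = -1 + 0.75·sin(0.0000)·2.0 = -1.0000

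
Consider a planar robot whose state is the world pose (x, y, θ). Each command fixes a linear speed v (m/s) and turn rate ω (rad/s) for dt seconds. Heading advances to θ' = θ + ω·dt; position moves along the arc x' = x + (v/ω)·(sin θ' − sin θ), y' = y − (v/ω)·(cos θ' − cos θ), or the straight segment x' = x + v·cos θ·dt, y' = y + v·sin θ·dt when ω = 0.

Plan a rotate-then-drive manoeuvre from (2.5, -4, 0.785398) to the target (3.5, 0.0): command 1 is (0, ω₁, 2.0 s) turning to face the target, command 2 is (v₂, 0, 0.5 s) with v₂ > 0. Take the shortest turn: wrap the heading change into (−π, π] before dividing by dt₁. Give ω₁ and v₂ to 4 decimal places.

ω₁ = 0.2702, v₂ = 8.2462

heading to target = atan2(0−-4, 3.5−2.5) = 1.3258
Δθ = wrap(1.3258 − 0.7854) = 0.5404; ω₁ = Δθ/dt₁ = 0.2702
distance = √((3.5−2.5)² + (0−-4)²) = 4.1231; v₂ = distance/dt₂ = 8.2462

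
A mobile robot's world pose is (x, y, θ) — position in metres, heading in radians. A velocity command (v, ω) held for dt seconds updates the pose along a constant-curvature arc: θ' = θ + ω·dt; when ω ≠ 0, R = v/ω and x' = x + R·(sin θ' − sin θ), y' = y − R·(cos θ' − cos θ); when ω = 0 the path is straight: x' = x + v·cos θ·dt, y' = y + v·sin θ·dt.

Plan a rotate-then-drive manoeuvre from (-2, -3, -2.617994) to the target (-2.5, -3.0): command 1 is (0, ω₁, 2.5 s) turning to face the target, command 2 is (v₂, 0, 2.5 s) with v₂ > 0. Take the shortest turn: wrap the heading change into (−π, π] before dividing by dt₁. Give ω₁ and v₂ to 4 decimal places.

heading to target = atan2(-3−-3, -2.5−-2) = 3.1416
Δθ = wrap(3.1416 − -2.6180) = -0.5236; ω₁ = Δθ/dt₁ = -0.2094
distance = √((-2.5−-2)² + (-3−-3)²) = 0.5000; v₂ = distance/dt₂ = 0.2000

ω₁ = -0.2094, v₂ = 0.2000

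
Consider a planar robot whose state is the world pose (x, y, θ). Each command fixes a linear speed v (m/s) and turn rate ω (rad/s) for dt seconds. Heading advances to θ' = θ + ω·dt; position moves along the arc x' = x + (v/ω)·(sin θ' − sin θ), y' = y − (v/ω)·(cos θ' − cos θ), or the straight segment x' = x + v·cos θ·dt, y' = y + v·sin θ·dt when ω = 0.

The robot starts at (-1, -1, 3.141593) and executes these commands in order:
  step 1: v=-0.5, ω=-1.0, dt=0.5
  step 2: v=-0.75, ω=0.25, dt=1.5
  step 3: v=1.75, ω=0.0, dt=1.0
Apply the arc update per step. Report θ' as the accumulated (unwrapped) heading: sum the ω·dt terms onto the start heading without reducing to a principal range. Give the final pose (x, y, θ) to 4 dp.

(-1.4324, -1.1869, 3.0166)

step 1: θ'=2.6416 (R=0.5000) → pose (-0.7603, -1.0612, 2.6416)
step 2: θ'=3.0166 (R=-3.0000) → pose (0.3040, -1.4051, 3.0166)
step 3: θ'=3.0166 (straight) → pose (-1.4324, -1.1869, 3.0166)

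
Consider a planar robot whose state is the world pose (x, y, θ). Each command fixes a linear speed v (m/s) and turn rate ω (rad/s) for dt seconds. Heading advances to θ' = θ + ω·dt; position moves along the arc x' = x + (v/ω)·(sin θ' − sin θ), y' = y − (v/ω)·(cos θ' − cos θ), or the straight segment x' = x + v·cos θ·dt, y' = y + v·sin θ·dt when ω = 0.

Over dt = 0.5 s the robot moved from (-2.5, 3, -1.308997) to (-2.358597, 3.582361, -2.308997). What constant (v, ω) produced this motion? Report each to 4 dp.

Δθ = -2.308997 − -1.308997 = -1.000000
ω = Δθ/dt = -1.000000/0.5 = -2.0000
R = −Δy/(cos θ' − cos θ) = 0.6250
v = R·ω = 0.6250·-2.0000 = -1.2500

v = -1.2500, ω = -2.0000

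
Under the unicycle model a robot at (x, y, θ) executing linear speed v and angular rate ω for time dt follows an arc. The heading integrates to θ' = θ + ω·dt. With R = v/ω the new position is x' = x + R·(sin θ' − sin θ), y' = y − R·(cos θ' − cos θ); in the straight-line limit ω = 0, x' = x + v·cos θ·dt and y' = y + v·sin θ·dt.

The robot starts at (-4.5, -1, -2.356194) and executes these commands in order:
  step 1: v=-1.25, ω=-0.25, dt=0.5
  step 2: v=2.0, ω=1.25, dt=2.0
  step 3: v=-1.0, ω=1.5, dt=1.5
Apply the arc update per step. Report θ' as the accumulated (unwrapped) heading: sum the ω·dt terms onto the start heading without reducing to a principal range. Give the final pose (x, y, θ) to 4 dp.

(-3.5183, -4.5451, 2.2688)

step 1: θ'=-2.4812 (R=5.0000) → pose (-4.0316, -0.5868, -2.4812)
step 2: θ'=0.0188 (R=1.6000) → pose (-3.0200, -3.4501, 0.0188)
step 3: θ'=2.2688 (R=-0.6667) → pose (-3.5183, -4.5451, 2.2688)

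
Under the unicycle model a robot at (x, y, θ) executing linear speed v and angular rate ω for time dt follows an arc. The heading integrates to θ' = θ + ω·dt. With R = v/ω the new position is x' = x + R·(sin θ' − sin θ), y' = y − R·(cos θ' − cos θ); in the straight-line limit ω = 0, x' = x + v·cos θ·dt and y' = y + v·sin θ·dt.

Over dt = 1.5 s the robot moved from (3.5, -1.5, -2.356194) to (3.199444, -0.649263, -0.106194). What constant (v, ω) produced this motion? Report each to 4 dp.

v = -0.7500, ω = 1.5000

Δθ = -0.106194 − -2.356194 = 2.250000
ω = Δθ/dt = 2.250000/1.5 = 1.5000
R = −Δy/(cos θ' − cos θ) = -0.5000
v = R·ω = -0.5000·1.5000 = -0.7500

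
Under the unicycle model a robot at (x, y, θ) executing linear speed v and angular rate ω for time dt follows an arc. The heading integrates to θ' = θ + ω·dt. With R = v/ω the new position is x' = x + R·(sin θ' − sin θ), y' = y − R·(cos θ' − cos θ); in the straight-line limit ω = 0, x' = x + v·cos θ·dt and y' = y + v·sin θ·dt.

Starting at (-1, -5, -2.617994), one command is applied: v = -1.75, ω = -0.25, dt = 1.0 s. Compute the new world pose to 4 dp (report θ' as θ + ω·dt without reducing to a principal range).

θ' = -2.6180 + -0.25·1.0 = -2.8680
R = v/ω = -1.75/-0.25 = 7.0000
x' = -1 + 7.0000·(sin -2.8680 − sin -2.6180) = 0.6086
y' = -5 − 7.0000·(cos -2.8680 − cos -2.6180) = -4.3225

(0.6086, -4.3225, -2.8680)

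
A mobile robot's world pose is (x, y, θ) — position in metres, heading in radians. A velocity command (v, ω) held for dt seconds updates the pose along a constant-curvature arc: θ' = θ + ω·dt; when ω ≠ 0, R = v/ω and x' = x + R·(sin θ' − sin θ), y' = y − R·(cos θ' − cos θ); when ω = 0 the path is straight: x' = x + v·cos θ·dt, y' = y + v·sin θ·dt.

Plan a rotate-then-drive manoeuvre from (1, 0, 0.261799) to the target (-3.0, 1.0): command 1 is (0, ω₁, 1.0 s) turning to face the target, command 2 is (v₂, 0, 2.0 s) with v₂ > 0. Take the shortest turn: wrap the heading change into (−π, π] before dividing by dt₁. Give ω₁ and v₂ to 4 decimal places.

ω₁ = 2.6348, v₂ = 2.0616

heading to target = atan2(1−0, -3−1) = 2.8966
Δθ = wrap(2.8966 − 0.2618) = 2.6348; ω₁ = Δθ/dt₁ = 2.6348
distance = √((-3−1)² + (1−0)²) = 4.1231; v₂ = distance/dt₂ = 2.0616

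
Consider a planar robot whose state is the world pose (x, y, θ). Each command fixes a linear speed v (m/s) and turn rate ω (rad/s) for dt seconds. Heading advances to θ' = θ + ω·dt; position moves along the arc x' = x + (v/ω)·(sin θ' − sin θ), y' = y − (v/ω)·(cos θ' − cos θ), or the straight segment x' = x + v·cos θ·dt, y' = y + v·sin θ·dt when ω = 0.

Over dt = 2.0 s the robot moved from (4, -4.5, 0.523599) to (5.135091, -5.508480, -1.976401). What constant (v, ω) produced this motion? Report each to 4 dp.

Δθ = -1.976401 − 0.523599 = -2.500000
ω = Δθ/dt = -2.500000/2.0 = -1.2500
R = Δx/(sin θ' − sin θ) = -0.8000
v = R·ω = -0.8000·-1.2500 = 1.0000

v = 1.0000, ω = -1.2500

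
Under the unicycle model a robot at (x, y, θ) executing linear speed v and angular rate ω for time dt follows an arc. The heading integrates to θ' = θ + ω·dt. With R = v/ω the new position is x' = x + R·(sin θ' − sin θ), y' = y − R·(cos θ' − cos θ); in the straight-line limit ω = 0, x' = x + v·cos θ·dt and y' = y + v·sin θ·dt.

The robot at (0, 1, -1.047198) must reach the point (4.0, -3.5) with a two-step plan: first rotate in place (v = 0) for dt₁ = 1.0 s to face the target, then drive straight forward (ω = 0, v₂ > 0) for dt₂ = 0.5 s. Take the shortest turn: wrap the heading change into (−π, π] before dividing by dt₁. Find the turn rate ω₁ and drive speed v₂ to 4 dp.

heading to target = atan2(-3.5−1, 4−0) = -0.8442
Δθ = wrap(-0.8442 − -1.0472) = 0.2030; ω₁ = Δθ/dt₁ = 0.2030
distance = √((4−0)² + (-3.5−1)²) = 6.0208; v₂ = distance/dt₂ = 12.0416

ω₁ = 0.2030, v₂ = 12.0416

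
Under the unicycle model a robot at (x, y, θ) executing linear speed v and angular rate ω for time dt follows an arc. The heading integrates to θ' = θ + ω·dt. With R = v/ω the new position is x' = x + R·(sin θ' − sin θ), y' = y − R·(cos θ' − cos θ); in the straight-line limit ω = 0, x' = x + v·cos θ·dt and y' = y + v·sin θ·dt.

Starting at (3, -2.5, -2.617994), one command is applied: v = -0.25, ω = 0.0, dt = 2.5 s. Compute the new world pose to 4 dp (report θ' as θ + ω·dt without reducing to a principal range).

θ' = -2.6180 + 0.0·2.5 = -2.6180
ω = 0 → straight: x' = 3 + -0.25·cos(-2.6180)·2.5 = 3.5413
y' = -2.5 + -0.25·sin(-2.6180)·2.5 = -2.1875

(3.5413, -2.1875, -2.6180)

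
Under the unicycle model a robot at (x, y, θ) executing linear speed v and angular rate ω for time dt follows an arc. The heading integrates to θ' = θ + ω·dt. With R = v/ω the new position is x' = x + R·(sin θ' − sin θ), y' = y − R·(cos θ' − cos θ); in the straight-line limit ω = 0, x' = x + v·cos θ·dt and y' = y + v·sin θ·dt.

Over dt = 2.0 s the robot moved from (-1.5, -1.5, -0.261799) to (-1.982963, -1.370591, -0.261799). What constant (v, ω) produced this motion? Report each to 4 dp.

v = -0.2500, ω = 0.0000

Δθ = -0.261799 − -0.261799 = 0.000000
ω = Δθ/dt = 0.000000/2.0 = 0.0000
ω = 0 → v = (Δx·cos θ + Δy·sin θ)/dt = -0.2500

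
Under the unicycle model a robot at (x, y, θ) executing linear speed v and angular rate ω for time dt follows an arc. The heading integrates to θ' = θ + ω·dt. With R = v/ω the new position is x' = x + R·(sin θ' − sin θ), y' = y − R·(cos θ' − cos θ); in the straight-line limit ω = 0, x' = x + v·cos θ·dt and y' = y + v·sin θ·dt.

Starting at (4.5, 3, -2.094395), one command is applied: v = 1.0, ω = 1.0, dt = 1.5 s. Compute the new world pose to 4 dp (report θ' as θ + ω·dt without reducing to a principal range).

(4.8060, 1.6715, -0.5944)

θ' = -2.0944 + 1.0·1.5 = -0.5944
R = v/ω = 1.0/1.0 = 1.0000
x' = 4.5 + 1.0000·(sin -0.5944 − sin -2.0944) = 4.8060
y' = 3 − 1.0000·(cos -0.5944 − cos -2.0944) = 1.6715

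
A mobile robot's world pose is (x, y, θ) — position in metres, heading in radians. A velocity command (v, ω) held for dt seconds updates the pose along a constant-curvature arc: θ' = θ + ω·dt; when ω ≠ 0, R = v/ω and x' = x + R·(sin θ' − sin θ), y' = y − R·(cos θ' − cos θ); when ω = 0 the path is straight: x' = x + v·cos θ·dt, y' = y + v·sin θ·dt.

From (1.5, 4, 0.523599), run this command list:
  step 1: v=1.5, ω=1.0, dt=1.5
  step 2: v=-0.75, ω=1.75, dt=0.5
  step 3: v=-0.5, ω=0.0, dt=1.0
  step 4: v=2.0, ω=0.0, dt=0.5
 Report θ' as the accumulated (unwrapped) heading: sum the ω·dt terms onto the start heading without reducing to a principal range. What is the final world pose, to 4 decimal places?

step 1: θ'=2.0236 (R=1.5000) → pose (2.0988, 5.9553, 2.0236)
step 2: θ'=2.8986 (R=-0.4286) → pose (2.3811, 5.7268, 2.8986)
step 3: θ'=2.8986 (straight) → pose (2.8664, 5.6065, 2.8986)
step 4: θ'=2.8986 (straight) → pose (1.8958, 5.8471, 2.8986)

(1.8958, 5.8471, 2.8986)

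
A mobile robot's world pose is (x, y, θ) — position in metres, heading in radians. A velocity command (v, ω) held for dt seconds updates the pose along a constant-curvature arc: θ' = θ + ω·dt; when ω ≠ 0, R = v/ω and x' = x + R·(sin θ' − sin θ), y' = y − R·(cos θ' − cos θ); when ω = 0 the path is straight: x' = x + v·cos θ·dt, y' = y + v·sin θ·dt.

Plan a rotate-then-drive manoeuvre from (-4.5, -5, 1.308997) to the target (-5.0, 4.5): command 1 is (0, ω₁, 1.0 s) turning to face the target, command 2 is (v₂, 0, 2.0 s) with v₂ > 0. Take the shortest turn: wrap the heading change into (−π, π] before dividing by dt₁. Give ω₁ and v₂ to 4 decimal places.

ω₁ = 0.3144, v₂ = 4.7566

heading to target = atan2(4.5−-5, -5−-4.5) = 1.6234
Δθ = wrap(1.6234 − 1.3090) = 0.3144; ω₁ = Δθ/dt₁ = 0.3144
distance = √((-5−-4.5)² + (4.5−-5)²) = 9.5131; v₂ = distance/dt₂ = 4.7566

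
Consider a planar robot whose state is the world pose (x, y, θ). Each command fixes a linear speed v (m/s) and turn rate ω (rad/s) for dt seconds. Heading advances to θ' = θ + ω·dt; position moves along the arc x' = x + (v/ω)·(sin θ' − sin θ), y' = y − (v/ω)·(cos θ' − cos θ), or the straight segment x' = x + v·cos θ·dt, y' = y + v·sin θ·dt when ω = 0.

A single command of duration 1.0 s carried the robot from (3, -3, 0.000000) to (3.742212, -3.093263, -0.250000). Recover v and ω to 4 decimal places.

v = 0.7500, ω = -0.2500

Δθ = -0.250000 − 0.000000 = -0.250000
ω = Δθ/dt = -0.250000/1.0 = -0.2500
R = Δx/(sin θ' − sin θ) = -3.0000
v = R·ω = -3.0000·-0.2500 = 0.7500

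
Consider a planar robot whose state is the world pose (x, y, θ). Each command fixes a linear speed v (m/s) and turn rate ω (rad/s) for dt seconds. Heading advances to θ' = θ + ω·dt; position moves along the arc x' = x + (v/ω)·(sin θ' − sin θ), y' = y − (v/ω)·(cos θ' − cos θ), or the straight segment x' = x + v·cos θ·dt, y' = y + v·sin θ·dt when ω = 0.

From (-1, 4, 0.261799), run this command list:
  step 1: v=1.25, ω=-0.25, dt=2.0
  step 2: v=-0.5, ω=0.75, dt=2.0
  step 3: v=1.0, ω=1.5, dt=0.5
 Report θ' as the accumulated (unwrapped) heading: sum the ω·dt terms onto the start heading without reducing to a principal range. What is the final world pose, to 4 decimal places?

(0.6493, 4.0714, 2.0118)

step 1: θ'=-0.2382 (R=-5.0000) → pose (1.4739, 4.0292, -0.2382)
step 2: θ'=1.2618 (R=-0.6667) → pose (0.6815, 3.5841, 1.2618)
step 3: θ'=2.0118 (R=0.6667) → pose (0.6493, 4.0714, 2.0118)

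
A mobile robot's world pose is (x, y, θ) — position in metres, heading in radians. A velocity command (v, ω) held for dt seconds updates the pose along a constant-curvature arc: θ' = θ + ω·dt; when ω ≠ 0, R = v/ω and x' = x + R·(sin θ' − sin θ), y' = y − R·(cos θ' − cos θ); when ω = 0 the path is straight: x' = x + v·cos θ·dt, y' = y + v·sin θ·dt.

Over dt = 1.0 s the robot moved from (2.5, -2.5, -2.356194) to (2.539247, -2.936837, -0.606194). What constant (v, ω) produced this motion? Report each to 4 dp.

Δθ = -0.606194 − -2.356194 = 1.750000
ω = Δθ/dt = 1.750000/1.0 = 1.7500
R = −Δy/(cos θ' − cos θ) = 0.2857
v = R·ω = 0.2857·1.7500 = 0.5000

v = 0.5000, ω = 1.7500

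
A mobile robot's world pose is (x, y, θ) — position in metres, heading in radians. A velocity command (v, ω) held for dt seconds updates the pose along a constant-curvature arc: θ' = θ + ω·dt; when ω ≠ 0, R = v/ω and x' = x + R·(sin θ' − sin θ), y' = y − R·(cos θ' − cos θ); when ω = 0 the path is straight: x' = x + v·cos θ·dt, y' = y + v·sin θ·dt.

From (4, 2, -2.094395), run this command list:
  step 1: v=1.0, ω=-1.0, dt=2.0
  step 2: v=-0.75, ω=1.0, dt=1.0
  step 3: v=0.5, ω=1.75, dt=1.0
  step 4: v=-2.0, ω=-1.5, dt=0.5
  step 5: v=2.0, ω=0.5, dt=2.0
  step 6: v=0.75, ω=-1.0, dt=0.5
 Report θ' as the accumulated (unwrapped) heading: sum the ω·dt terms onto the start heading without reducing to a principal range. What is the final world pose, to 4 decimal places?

(2.8381, -1.9736, -1.5944)

step 1: θ'=-4.0944 (R=-1.0000) → pose (2.3189, 1.9206, -4.0944)
step 2: θ'=-3.0944 (R=-0.7500) → pose (2.9656, 1.6060, -3.0944)
step 3: θ'=-1.3444 (R=0.2857) → pose (2.7007, 1.2565, -1.3444)
step 4: θ'=-2.0944 (R=1.3333) → pose (2.8453, 2.2224, -2.0944)
step 5: θ'=-1.0944 (R=4.0000) → pose (2.7548, -1.6119, -1.0944)
step 6: θ'=-1.5944 (R=-0.7500) → pose (2.8381, -1.9736, -1.5944)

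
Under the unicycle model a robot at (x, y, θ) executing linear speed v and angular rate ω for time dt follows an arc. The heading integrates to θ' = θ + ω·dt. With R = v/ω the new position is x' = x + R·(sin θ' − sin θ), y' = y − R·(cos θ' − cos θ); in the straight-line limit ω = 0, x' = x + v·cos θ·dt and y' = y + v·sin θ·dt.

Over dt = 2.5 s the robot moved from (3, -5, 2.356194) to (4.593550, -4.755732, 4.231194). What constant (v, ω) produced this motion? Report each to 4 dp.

v = -0.7500, ω = 0.7500

Δθ = 4.231194 − 2.356194 = 1.875000
ω = Δθ/dt = 1.875000/2.5 = 0.7500
R = Δx/(sin θ' − sin θ) = -1.0000
v = R·ω = -1.0000·0.7500 = -0.7500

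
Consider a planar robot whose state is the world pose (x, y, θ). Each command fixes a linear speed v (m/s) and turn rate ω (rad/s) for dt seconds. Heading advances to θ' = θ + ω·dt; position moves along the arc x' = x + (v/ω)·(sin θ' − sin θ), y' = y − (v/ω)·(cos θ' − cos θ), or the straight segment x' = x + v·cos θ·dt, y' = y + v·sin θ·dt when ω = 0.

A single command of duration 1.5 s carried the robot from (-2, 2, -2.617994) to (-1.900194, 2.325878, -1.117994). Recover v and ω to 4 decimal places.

v = -0.2500, ω = 1.0000

Δθ = -1.117994 − -2.617994 = 1.500000
ω = Δθ/dt = 1.500000/1.5 = 1.0000
R = −Δy/(cos θ' − cos θ) = -0.2500
v = R·ω = -0.2500·1.0000 = -0.2500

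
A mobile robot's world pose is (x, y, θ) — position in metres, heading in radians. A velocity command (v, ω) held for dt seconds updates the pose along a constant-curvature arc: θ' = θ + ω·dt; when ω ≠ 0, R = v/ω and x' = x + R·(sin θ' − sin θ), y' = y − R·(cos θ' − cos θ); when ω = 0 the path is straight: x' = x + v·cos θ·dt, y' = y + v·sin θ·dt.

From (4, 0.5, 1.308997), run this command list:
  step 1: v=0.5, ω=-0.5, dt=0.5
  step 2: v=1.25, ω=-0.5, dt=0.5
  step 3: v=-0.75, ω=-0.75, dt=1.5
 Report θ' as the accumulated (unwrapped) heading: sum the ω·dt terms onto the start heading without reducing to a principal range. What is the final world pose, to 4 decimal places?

step 1: θ'=1.0590 (R=-1.0000) → pose (4.0941, 0.7309, 1.0590)
step 2: θ'=0.8090 (R=-2.5000) → pose (4.4647, 1.2321, 0.8090)
step 3: θ'=-0.3160 (R=1.0000) → pose (3.4304, 0.9719, -0.3160)

(3.4304, 0.9719, -0.3160)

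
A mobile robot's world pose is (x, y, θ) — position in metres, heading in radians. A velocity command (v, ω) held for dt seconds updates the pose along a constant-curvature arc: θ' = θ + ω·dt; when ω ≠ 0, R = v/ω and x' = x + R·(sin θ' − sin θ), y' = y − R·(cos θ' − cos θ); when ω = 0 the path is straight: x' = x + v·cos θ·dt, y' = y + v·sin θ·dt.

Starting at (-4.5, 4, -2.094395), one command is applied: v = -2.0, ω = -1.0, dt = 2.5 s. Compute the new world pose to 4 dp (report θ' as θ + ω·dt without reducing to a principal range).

θ' = -2.0944 + -1.0·2.5 = -4.5944
R = v/ω = -2.0/-1.0 = 2.0000
x' = -4.5 + 2.0000·(sin -4.5944 − sin -2.0944) = -0.7819
y' = 4 − 2.0000·(cos -4.5944 − cos -2.0944) = 3.2354

(-0.7819, 3.2354, -4.5944)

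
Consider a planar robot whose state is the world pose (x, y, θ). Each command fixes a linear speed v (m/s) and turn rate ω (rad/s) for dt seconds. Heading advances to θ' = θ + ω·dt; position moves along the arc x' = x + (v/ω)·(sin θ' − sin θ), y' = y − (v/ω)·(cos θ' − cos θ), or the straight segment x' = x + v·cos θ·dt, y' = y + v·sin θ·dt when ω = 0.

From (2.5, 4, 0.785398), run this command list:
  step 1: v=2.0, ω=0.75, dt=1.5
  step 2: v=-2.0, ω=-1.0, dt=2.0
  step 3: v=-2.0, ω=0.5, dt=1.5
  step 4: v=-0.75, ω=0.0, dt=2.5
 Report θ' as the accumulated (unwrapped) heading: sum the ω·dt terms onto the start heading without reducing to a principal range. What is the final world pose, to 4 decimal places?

step 1: θ'=1.9104 (R=2.6667) → pose (3.1287, 6.7739, 1.9104)
step 2: θ'=-0.0896 (R=2.0000) → pose (1.0640, 4.1157, -0.0896)
step 3: θ'=0.6604 (R=-4.0000) → pose (-1.7476, 3.2908, 0.6604)
step 4: θ'=0.6604 (straight) → pose (-3.2284, 2.1406, 0.6604)

(-3.2284, 2.1406, 0.6604)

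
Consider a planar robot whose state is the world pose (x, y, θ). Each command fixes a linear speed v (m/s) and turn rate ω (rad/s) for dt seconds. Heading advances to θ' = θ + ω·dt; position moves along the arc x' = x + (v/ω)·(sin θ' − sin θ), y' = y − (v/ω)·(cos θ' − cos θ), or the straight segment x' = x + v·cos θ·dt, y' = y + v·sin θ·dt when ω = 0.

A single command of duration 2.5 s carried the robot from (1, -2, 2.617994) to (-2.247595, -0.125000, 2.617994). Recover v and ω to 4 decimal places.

v = 1.5000, ω = 0.0000

Δθ = 2.617994 − 2.617994 = 0.000000
ω = Δθ/dt = 0.000000/2.5 = 0.0000
ω = 0 → v = (Δx·cos θ + Δy·sin θ)/dt = 1.5000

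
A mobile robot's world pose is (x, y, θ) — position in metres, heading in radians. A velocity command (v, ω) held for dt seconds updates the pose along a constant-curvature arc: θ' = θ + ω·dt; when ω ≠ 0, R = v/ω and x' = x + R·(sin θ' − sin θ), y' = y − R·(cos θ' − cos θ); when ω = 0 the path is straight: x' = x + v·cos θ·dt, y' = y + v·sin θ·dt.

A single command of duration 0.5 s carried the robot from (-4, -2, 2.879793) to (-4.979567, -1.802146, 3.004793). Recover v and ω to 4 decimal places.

v = 2.0000, ω = 0.2500

Δθ = 3.004793 − 2.879793 = 0.125000
ω = Δθ/dt = 0.125000/0.5 = 0.2500
R = Δx/(sin θ' − sin θ) = 8.0000
v = R·ω = 8.0000·0.2500 = 2.0000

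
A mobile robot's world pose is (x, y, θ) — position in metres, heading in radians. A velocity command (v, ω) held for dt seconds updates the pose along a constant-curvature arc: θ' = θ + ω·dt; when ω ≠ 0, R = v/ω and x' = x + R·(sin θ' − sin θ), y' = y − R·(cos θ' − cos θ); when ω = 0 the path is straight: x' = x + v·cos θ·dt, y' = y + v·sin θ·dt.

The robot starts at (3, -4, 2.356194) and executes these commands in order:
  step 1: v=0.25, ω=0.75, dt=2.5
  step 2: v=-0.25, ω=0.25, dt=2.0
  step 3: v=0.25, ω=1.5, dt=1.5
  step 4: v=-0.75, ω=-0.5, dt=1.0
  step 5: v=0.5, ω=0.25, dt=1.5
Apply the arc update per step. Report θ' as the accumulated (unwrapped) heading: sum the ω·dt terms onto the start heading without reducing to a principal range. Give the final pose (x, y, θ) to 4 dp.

step 1: θ'=4.2312 (R=0.3333) → pose (2.4688, -4.0814, 4.2312)
step 2: θ'=4.7312 (R=-1.0000) → pose (2.5822, -3.5998, 4.7312)
step 3: θ'=6.9812 (R=0.1667) → pose (2.8560, -3.7243, 6.9812)
step 4: θ'=6.4812 (R=1.5000) → pose (2.1870, -4.0458, 6.4812)
step 5: θ'=6.8562 (R=2.0000) → pose (2.8779, -3.7655, 6.8562)

(2.8779, -3.7655, 6.8562)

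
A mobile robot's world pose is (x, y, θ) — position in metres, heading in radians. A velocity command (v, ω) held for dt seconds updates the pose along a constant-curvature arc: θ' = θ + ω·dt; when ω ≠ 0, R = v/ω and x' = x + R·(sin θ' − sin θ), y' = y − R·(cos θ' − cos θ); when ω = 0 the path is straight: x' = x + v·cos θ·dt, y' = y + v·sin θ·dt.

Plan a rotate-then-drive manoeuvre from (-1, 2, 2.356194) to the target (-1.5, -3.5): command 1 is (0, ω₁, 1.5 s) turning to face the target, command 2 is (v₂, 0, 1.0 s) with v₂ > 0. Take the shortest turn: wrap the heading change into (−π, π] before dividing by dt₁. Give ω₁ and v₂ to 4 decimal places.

heading to target = atan2(-3.5−2, -1.5−-1) = -1.6615
Δθ = wrap(-1.6615 − 2.3562) = 2.2655; ω₁ = Δθ/dt₁ = 1.5104
distance = √((-1.5−-1)² + (-3.5−2)²) = 5.5227; v₂ = distance/dt₂ = 5.5227

ω₁ = 1.5104, v₂ = 5.5227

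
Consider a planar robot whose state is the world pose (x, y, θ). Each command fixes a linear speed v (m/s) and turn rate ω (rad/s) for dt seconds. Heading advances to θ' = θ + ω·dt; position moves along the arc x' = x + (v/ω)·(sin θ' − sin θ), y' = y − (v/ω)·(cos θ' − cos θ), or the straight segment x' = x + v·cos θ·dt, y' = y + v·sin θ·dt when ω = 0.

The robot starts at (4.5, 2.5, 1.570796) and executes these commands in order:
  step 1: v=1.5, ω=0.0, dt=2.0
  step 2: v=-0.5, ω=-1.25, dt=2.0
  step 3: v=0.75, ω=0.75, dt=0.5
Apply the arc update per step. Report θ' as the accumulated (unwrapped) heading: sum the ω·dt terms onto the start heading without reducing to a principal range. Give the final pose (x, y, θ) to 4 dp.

step 1: θ'=1.5708 (straight) → pose (4.5000, 5.5000, 1.5708)
step 2: θ'=-0.9292 (R=0.4000) → pose (3.7795, 5.2606, -0.9292)
step 3: θ'=-0.5542 (R=1.0000) → pose (4.0544, 5.0088, -0.5542)

(4.0544, 5.0088, -0.5542)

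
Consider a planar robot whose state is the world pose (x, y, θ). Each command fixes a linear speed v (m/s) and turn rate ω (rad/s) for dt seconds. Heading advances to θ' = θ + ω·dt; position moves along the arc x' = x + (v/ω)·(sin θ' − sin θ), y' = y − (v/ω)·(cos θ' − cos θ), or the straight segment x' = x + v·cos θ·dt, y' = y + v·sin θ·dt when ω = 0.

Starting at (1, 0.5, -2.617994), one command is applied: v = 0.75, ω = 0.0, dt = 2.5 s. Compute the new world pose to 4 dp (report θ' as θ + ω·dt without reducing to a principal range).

(-0.6238, -0.4375, -2.6180)

θ' = -2.6180 + 0.0·2.5 = -2.6180
ω = 0 → straight: x' = 1 + 0.75·cos(-2.6180)·2.5 = -0.6238
y' = 0.5 + 0.75·sin(-2.6180)·2.5 = -0.4375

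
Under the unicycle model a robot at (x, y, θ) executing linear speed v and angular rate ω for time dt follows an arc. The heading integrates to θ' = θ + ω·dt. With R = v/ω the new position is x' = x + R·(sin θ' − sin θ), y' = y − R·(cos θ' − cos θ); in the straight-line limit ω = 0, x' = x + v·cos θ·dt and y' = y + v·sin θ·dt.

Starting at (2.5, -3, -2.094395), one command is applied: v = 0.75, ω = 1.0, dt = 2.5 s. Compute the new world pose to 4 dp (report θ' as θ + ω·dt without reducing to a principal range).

(3.4455, -4.0641, 0.4056)

θ' = -2.0944 + 1.0·2.5 = 0.4056
R = v/ω = 0.75/1.0 = 0.7500
x' = 2.5 + 0.7500·(sin 0.4056 − sin -2.0944) = 3.4455
y' = -3 − 0.7500·(cos 0.4056 − cos -2.0944) = -4.0641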